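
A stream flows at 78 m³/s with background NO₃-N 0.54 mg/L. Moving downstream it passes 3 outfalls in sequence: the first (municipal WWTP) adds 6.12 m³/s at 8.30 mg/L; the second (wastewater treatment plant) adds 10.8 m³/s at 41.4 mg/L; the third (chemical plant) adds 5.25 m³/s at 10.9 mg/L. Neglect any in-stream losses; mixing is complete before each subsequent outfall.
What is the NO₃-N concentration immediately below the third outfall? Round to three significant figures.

Outfall 1: combined Q = 84.12 m³/s; C = (78.00·0.5400 + 6.120·8.300)/84.12 = 1.105 mg/L.
Outfall 2: combined Q = 94.92 m³/s; C = (84.12·1.105 + 10.80·41.40)/94.92 = 5.689 mg/L.
Outfall 3: combined Q = 100.2 m³/s; C = (94.92·5.689 + 5.250·10.90)/100.2 = 5.962 mg/L.

5.96 mg/L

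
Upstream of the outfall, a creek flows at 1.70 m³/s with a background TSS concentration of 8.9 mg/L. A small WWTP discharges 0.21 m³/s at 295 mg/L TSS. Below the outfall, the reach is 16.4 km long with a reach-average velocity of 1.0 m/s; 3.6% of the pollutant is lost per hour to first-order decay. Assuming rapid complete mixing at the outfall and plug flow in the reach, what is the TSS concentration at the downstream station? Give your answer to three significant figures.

34.1 mg/L

After mixing, C = (1.700·8.900 + 0.2100·295.0) / 1.910 = 77.08/1.910 = 40.36 mg/L.
Travel time t = 16.4·1000 / 1.0 = 16400 s = 4.556 h.
3.6%/h lost → k = −ln(1 − 0.036) = 0.03666 h⁻¹.
Decay over the reach: 40.36·exp(−kt) = 40.36·0.8462 = 34.15 mg/L.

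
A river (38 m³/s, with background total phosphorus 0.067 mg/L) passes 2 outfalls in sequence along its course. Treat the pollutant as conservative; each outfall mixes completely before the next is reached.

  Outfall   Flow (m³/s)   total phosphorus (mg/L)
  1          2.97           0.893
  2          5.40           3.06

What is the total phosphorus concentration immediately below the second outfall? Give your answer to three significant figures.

0.468 mg/L

Outfall 1: combined Q = 40.97 m³/s; C = (38.00·0.06700 + 2.970·0.8930)/40.97 = 0.1269 mg/L.
Outfall 2: combined Q = 46.37 m³/s; C = (40.97·0.1269 + 5.400·3.060)/46.37 = 0.4685 mg/L.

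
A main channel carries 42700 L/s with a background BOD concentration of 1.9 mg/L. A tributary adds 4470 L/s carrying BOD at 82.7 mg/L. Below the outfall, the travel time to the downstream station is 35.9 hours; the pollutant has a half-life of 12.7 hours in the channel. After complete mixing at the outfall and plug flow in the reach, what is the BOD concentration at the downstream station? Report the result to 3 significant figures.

1.35 mg/L

After mixing, C = (42700·1.900 + 4470·82.70) / 47170 = 450800/47170 = 9.557 mg/L.
Half-life 12.7 h → k = ln 2 / 12.7 = 0.05458 h⁻¹ = 1.310 d⁻¹.
First-order decay: C = 9.557·exp(−k·t) = 9.557·0.1409 = 1.347 mg/L.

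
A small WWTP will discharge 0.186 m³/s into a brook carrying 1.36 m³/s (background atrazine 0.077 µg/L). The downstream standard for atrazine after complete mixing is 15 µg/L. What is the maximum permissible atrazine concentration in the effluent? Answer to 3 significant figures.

124 µg/L

At the limit, (Qr·Cr + Qe·Cₑ)/(Qr + Qe) = 15:
Cₑ = (1.546·15 − 1.360·0.07700) / 0.1860 = 124.1 µg/L.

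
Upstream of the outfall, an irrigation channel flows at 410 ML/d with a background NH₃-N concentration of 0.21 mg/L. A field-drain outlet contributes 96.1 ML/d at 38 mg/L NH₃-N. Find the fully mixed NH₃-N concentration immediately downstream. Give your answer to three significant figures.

7.39 mg/L

After mixing, C = (410.0·0.2100 + 96.10·38.00) / 506.1 = 3738/506.1 = 7.386 mg/L.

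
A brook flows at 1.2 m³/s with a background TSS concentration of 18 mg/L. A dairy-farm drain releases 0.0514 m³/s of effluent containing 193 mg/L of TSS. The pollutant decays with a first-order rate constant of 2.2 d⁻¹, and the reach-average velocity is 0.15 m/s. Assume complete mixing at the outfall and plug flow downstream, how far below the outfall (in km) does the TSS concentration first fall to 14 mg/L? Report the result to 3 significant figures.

3.46 km

After mixing, C = (1.200·18.00 + 0.05140·193.0) / 1.251 = 31.52/1.251 = 25.19 mg/L.
Set 25.19·exp(−k·t) = 14 → t = ln(25.19/14)/k = 23070 s = 6.407 h.
Distance = v·t = 0.15·23070 = 3460 m = 3.460 km.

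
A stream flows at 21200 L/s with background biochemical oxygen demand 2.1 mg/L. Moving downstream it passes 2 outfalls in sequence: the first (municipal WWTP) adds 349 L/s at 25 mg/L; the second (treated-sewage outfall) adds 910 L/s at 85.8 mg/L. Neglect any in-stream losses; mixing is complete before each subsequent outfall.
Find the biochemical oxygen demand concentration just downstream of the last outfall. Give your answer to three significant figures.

Outfall 1: combined Q = 21550 L/s; C = (21200·2.100 + 349.0·25.00)/21550 = 2.471 mg/L.
Outfall 2: combined Q = 22460 L/s; C = (21550·2.471 + 910.0·85.80)/22460 = 5.847 mg/L.

5.85 mg/L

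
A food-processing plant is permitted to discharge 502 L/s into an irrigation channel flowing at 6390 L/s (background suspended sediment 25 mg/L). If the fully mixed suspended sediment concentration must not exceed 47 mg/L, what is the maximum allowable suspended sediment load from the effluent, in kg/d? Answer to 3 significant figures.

Mass balance at the limit: 6390·25.00 + 502.0·Cₑ = 6892·47 → Cₑ = 327.0 mg/L.
502.0 L/s = 0.5020 m³/s. Load = 0.5020 m³/s × 327.0 g/m³ × 86 400 s/d = 14180 kg/d.

14200 kg/d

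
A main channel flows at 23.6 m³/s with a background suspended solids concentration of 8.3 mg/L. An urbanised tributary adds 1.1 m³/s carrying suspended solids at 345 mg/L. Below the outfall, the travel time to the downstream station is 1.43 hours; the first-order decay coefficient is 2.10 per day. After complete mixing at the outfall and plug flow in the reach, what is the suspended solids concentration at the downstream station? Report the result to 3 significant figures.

Mass balance: C = (23.60·8.300 + 1.100·345.0) / 24.70 = 575.4/24.70 = 23.29 mg/L.
Applying C = C₀e^(−kt): 23.29 × 0.8824 = 20.55 mg/L.

20.6 mg/L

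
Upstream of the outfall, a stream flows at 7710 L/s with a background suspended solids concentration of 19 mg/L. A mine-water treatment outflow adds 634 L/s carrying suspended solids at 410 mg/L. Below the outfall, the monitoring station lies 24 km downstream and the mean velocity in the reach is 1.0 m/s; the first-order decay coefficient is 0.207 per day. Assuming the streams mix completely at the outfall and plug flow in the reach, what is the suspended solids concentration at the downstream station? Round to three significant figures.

After mixing, C = (7710·19.00 + 634.0·410.0) / 8344 = 406400/8344 = 48.71 mg/L.
Travel time t = 24·1000 / 1.0 = 24000 s = 6.667 h.
First-order decay: C = 48.71·exp(−k·t) = 48.71·0.9441 = 45.99 mg/L.

46.0 mg/L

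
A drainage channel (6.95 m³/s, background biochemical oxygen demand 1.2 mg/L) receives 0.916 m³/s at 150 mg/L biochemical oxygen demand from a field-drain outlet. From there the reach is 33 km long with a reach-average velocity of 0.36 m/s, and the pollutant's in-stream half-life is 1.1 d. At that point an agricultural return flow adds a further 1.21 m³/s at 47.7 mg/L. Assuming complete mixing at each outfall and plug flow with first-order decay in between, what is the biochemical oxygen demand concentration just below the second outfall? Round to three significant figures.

Flow-weighted average: C = (6.950·1.200 + 0.9160·150.0) / 7.866 = 145.7/7.866 = 18.53 mg/L; combined flow 7.866 m³/s.
Travel time t = 33·1000 / 0.36 = 91670 s = 25.46 h.
Half-life 1.1 d → k = ln 2 / 1.1 = 0.6301 d⁻¹.
First-order decay: C = 18.53·exp(−k·t) = 18.53·0.5125 = 9.495 mg/L.
Second outfall: C = (7.866·9.495 + 1.210·47.70)/9.076 = 14.59 mg/L.

14.6 mg/L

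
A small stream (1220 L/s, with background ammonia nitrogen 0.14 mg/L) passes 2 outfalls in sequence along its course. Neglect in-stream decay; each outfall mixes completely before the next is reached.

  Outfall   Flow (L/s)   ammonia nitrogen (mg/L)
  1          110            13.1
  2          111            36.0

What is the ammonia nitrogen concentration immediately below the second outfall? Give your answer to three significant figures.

Below outfall 1: Q → 1330 L/s, C = (1220·0.1400 + 110.0·13.10)/1330 = 1.212 mg/L.
Below outfall 2: Q → 1441 L/s, C = (1330·1.212 + 111.0·36.00)/1441 = 3.892 mg/L.

3.89 mg/L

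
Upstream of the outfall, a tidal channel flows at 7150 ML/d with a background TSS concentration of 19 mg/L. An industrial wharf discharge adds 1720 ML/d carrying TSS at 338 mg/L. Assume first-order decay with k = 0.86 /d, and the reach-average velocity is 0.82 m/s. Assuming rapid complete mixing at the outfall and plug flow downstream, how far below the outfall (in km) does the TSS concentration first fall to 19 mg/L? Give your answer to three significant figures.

119 km

After mixing, C = (7150·19.00 + 1720·338.0) / 8870 = 717200/8870 = 80.86 mg/L.
Set 80.86·exp(−k·t) = 19 → t = ln(80.86/19)/k = 145500 s = 40.42 h.
Distance = v·t = 0.82·145500 = 119300 m = 119.3 km.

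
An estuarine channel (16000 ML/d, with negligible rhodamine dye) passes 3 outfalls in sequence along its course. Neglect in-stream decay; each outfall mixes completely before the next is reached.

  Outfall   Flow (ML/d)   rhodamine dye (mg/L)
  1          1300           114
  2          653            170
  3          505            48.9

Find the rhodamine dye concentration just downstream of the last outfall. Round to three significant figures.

15.4 mg/L

Below outfall 1: Q → 17300 ML/d, C = (16000·0 + 1300·114.0)/17300 = 8.566 mg/L.
Below outfall 2: Q → 17950 ML/d, C = (17300·8.566 + 653.0·170.0)/17950 = 14.44 mg/L.
Below outfall 3: Q → 18460 ML/d, C = (17950·14.44 + 505.0·48.90)/18460 = 15.38 mg/L.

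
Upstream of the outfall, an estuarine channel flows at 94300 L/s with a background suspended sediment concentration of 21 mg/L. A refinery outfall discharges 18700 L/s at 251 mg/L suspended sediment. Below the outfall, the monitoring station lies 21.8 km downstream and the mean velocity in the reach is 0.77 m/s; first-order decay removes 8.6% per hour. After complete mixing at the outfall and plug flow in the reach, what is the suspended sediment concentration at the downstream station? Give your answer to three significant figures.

29.1 mg/L

Mass balance: C = (94300·21.00 + 18700·251.0) / 113000 = 6674000/113000 = 59.06 mg/L.
Travel time t = 21.8·1000 / 0.77 = 28310 s = 7.864 h.
8.6%/h lost → k = −ln(1 − 0.086) = 0.08992 h⁻¹.
After decay, C = 59.06 × e^(−kt) = 59.06 × 0.4930 = 29.12 mg/L.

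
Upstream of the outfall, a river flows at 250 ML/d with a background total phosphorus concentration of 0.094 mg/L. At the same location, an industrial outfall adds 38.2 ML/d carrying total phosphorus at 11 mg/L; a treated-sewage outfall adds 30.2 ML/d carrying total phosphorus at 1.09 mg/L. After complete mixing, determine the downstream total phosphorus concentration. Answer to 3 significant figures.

Flow-weighted average: C = (250.0·0.09400 + 38.20·11.00 + 30.20·1.090) / 318.4 = 476.6/318.4 = 1.497 mg/L.

1.50 mg/L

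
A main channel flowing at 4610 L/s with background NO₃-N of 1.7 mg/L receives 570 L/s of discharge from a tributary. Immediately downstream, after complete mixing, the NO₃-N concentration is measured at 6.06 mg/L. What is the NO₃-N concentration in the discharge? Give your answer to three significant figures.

41.3 mg/L

Mass balance: 4610·1.700 + 570.0·Cₑ = 5180·6.060
→ Cₑ = (5180·6.060 − 4610·1.700) / 570.0 = 41.32 mg/L.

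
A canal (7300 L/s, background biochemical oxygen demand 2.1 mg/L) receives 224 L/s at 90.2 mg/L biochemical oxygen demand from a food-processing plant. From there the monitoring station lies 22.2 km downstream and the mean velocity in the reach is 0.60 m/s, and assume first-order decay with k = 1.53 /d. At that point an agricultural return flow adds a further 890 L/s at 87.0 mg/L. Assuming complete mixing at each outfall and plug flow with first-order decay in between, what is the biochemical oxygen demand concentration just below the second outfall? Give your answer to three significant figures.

Mixed concentration C = ΣQC/ΣQ = (7300·2.100 + 224.0·90.20) / 7524 = 35530/7524 = 4.723 mg/L; combined flow 7524 L/s.
Travel time t = 22.2·1000 / 0.60 = 37000 s = 10.28 h.
Applying C = C₀e^(−kt): 4.723 × 0.5193 = 2.453 mg/L.
At the second outfall, C = (7524·2.453 + 890.0·87.00) / (7524 + 890.0) = 11.40 mg/L.

11.4 mg/L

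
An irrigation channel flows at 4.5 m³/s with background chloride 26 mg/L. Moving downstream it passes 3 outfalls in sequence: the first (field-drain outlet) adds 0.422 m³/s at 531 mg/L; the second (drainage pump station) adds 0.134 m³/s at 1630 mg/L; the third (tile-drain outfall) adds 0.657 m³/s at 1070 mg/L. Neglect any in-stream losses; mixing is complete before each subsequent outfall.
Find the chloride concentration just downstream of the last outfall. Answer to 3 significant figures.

221 mg/L

Outfall 1: combined Q = 4.922 m³/s; C = (4.500·26.00 + 0.4220·531.0)/4.922 = 69.30 mg/L.
Outfall 2: combined Q = 5.056 m³/s; C = (4.922·69.30 + 0.1340·1630)/5.056 = 110.7 mg/L.
Outfall 3: combined Q = 5.713 m³/s; C = (5.056·110.7 + 0.6570·1070)/5.713 = 221.0 mg/L.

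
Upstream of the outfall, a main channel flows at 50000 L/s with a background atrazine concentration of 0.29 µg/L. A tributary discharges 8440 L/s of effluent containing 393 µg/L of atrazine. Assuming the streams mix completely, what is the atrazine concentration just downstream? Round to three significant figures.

57.0 µg/L

Conservation of mass: C = (50000·0.2900 + 8440·393.0) / 58440 = 3331000/58440 = 57.01 µg/L.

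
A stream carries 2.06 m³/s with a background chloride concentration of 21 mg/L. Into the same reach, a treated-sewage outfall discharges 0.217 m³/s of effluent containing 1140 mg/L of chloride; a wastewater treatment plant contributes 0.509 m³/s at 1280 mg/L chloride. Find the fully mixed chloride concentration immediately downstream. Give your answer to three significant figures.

338 mg/L

Flow-weighted average: C = (2.060·21.00 + 0.2170·1140 + 0.5090·1280) / 2.786 = 942.2/2.786 = 338.2 mg/L.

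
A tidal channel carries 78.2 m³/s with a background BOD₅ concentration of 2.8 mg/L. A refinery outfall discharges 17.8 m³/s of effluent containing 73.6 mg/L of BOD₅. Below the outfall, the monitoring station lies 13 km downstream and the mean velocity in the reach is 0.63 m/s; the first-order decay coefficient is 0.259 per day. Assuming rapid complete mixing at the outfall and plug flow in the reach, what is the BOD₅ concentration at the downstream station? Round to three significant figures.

15.0 mg/L

Mass balance: C = (78.20·2.800 + 17.80·73.60) / 96.00 = 1529/96.00 = 15.93 mg/L.
Travel time t = 13·1000 / 0.63 = 20630 s = 5.732 h.
First-order decay: C = 15.93·exp(−k·t) = 15.93·0.9400 = 14.97 mg/L.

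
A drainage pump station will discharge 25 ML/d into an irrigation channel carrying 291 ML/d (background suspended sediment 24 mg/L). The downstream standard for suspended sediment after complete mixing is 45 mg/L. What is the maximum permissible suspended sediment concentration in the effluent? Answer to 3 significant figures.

289 mg/L

At the limit, (Qr·Cr + Qe·Cₑ)/(Qr + Qe) = 45:
Cₑ = (316.0·45 − 291.0·24.00) / 25.00 = 289.4 mg/L.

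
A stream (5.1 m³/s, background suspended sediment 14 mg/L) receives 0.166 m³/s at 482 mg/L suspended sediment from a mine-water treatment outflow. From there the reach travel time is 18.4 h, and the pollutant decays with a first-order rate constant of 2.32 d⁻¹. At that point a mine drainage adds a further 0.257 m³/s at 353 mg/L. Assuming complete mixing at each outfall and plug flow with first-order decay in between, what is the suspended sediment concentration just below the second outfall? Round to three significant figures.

21.1 mg/L

Flow-weighted average: C = (5.100·14.00 + 0.1660·482.0) / 5.266 = 151.4/5.266 = 28.75 mg/L; combined flow 5.266 m³/s.
Applying C = C₀e^(−kt): 28.75 × 0.1689 = 4.855 mg/L.
At the second outfall, C = (5.266·4.855 + 0.2570·353.0) / (5.266 + 0.2570) = 21.06 mg/L.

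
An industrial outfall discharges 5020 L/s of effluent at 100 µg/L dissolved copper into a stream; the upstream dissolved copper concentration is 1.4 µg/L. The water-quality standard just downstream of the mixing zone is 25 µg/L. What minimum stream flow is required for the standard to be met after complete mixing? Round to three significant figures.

16000 L/s

Set C_mix = 25: (Q·1.400 + 5020·100.0) / (Q + 5020) = 25
→ Q = 5020·(100.0 − 25)/(25 − 1.400) = 15950 L/s.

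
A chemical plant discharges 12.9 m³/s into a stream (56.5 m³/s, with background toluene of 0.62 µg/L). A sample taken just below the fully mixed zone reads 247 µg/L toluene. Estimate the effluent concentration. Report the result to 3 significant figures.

Mass balance: 56.50·0.6200 + 12.90·Cₑ = 69.40·247.0
→ Cₑ = (69.40·247.0 − 56.50·0.6200) / 12.90 = 1326 µg/L.

1330 µg/L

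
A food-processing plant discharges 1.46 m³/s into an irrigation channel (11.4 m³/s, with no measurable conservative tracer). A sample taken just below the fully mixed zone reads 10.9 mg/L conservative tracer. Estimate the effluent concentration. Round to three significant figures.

96.0 mg/L

Mass balance: 11.40·0 + 1.460·Cₑ = 12.86·10.90
→ Cₑ = (12.86·10.90 − 11.40·0) / 1.460 = 96.01 mg/L.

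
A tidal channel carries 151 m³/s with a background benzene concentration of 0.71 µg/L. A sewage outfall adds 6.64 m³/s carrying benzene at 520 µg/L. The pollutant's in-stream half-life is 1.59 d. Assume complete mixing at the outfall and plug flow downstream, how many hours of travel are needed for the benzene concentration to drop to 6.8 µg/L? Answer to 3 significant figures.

Mixed concentration C = ΣQC/ΣQ = (151.0·0.7100 + 6.640·520.0) / 157.6 = 3560/157.6 = 22.58 µg/L.
Half-life 1.59 d → k = ln 2 / 1.59 = 0.4359 d⁻¹.
22.58·exp(−k·t) = 6.8 → t = ln(22.58/6.8)/k = 237900 s = 66.08 h.

66.1 h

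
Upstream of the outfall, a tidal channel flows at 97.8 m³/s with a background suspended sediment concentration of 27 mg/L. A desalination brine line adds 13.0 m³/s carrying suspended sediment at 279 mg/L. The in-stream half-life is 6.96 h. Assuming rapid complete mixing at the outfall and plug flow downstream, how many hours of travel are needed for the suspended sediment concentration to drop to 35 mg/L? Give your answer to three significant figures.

4.82 h

Mass balance: C = (97.80·27.00 + 13.00·279.0) / 110.8 = 6268/110.8 = 56.57 mg/L.
Half-life 6.96 h → k = ln 2 / 6.96 = 0.09959 h⁻¹ = 2.390 d⁻¹.
56.57·exp(−k·t) = 35 → t = ln(56.57/35)/k = 17350 s = 4.820 h.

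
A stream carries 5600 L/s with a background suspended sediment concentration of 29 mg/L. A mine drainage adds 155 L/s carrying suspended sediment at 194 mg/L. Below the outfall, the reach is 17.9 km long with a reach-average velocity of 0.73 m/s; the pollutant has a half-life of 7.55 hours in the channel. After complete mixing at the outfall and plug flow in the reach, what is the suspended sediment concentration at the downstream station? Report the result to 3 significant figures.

17.9 mg/L

Mass balance: C = (5600·29.00 + 155.0·194.0) / 5755 = 192500/5755 = 33.44 mg/L.
Travel time t = 17.9·1000 / 0.73 = 24520 s = 6.811 h.
Half-life 7.55 h → k = ln 2 / 7.55 = 0.09181 h⁻¹ = 2.203 d⁻¹.
First-order decay: C = 33.44·exp(−k·t) = 33.44·0.5351 = 17.90 mg/L.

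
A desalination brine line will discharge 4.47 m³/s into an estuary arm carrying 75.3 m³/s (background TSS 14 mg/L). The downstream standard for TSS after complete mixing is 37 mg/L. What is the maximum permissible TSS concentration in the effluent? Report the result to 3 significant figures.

At the limit, (Qr·Cr + Qe·Cₑ)/(Qr + Qe) = 37:
Cₑ = (79.77·37 − 75.30·14.00) / 4.470 = 424.4 mg/L.

424 mg/L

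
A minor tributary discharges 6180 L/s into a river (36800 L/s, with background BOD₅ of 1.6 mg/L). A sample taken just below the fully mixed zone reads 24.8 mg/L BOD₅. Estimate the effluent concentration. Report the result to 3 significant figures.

Mass balance: 36800·1.600 + 6180·Cₑ = 42980·24.80
→ Cₑ = (42980·24.80 − 36800·1.600) / 6180 = 162.9 mg/L.

163 mg/L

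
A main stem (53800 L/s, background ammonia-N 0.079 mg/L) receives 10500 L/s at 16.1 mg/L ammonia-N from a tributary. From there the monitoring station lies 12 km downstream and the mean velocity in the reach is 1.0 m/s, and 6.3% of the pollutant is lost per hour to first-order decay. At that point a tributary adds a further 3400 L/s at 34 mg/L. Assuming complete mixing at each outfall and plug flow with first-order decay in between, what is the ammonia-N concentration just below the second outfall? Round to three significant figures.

Conservation of mass: C = (53800·0.07900 + 10500·16.10) / 64300 = 173300/64300 = 2.695 mg/L; combined flow 64300 L/s.
Travel time t = 12·1000 / 1.0 = 12000 s = 3.333 h.
6.3%/h lost → k = −ln(1 − 0.063) = 0.06507 h⁻¹.
Applying C = C₀e^(−kt): 2.695 × 0.8050 = 2.170 mg/L.
At the second outfall, C = (64300·2.170 + 3400·34.00) / (64300 + 3400) = 3.768 mg/L.

3.77 mg/L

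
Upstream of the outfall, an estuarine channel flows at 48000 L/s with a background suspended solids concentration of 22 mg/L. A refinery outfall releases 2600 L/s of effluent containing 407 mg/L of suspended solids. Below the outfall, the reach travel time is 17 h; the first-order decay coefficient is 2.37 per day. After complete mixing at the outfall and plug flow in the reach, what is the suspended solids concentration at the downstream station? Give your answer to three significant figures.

7.80 mg/L

After mixing, C = (48000·22.00 + 2600·407.0) / 50600 = 2114000/50600 = 41.78 mg/L.
After decay, C = 41.78 × e^(−kt) = 41.78 × 0.1866 = 7.797 mg/L.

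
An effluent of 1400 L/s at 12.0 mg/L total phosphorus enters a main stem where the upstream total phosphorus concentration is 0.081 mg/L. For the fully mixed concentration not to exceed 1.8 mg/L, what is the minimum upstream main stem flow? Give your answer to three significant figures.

8310 L/s

Set C_mix = 1.8: (Q·0.08100 + 1400·12.00) / (Q + 1400) = 1.8
→ Q = 1400·(12.00 − 1.8)/(1.8 − 0.08100) = 8307 L/s.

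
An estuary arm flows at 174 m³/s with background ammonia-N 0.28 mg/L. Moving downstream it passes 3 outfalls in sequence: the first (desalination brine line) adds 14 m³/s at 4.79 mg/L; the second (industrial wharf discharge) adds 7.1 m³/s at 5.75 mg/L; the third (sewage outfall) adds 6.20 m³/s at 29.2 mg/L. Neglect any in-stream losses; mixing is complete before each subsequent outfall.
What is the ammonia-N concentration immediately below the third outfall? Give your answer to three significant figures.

Outfall 1: combined Q = 188.0 m³/s; C = (174.0·0.2800 + 14.00·4.790)/188.0 = 0.6159 mg/L.
Outfall 2: combined Q = 195.1 m³/s; C = (188.0·0.6159 + 7.100·5.750)/195.1 = 0.8027 mg/L.
Outfall 3: combined Q = 201.3 m³/s; C = (195.1·0.8027 + 6.200·29.20)/201.3 = 1.677 mg/L.

1.68 mg/L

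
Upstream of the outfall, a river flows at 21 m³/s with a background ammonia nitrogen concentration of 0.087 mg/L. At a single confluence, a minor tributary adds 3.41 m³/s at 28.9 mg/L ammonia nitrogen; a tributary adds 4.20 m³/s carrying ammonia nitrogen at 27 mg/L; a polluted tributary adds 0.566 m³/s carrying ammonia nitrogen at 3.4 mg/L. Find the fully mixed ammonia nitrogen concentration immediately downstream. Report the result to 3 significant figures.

7.39 mg/L

Flow-weighted average: C = (21.00·0.08700 + 3.410·28.90 + 4.200·27.00 + 0.5660·3.400) / 29.18 = 215.7/29.18 = 7.393 mg/L.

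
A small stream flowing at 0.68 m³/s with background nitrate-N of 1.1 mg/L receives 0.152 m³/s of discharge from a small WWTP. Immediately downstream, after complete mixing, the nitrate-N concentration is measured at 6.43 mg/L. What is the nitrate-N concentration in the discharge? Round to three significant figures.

Mass balance: 0.6800·1.100 + 0.1520·Cₑ = 0.8320·6.430
→ Cₑ = (0.8320·6.430 − 0.6800·1.100) / 0.1520 = 30.27 mg/L.

30.3 mg/L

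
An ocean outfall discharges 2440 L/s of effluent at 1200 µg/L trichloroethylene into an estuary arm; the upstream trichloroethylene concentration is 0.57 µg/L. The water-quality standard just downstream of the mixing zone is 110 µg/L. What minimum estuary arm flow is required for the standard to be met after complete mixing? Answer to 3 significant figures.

24300 L/s

Set C_mix = 110: (Q·0.5700 + 2440·1200) / (Q + 2440) = 110
→ Q = 2440·(1200 − 110)/(110 − 0.5700) = 24300 L/s.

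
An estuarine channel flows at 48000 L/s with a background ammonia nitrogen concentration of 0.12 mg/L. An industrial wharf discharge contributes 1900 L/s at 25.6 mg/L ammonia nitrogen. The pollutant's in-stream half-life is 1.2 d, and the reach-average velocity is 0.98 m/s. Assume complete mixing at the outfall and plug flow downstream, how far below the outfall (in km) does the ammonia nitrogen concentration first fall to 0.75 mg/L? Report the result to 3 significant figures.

After mixing, C = (48000·0.1200 + 1900·25.60) / 49900 = 54400/49900 = 1.090 mg/L.
Half-life 1.2 d → k = ln 2 / 1.2 = 0.5776 d⁻¹.
Set 1.090·exp(−k·t) = 0.75 → t = ln(1.090/0.75)/k = 55950 s = 15.54 h.
Distance = v·t = 0.98·55950 = 54830 m = 54.83 km.

54.8 km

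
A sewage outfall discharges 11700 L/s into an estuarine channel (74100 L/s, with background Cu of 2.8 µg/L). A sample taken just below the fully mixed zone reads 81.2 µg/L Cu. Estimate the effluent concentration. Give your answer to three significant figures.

Mass balance: 74100·2.800 + 11700·Cₑ = 85800·81.20
→ Cₑ = (85800·81.20 − 74100·2.800) / 11700 = 577.7 µg/L.

578 µg/L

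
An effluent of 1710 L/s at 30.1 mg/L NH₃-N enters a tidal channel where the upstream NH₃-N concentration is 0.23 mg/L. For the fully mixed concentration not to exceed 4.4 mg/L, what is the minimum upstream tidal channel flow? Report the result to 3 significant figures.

10500 L/s

Set C_mix = 4.4: (Q·0.2300 + 1710·30.10) / (Q + 1710) = 4.4
→ Q = 1710·(30.10 − 4.4)/(4.4 − 0.2300) = 10540 L/s.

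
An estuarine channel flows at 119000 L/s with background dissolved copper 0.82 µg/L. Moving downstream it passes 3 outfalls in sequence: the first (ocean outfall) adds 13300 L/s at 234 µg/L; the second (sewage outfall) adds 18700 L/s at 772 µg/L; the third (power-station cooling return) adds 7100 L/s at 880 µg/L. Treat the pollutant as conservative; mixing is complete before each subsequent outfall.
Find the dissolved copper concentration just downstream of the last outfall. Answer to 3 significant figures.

151 µg/L

Outfall 1: combined Q = 132300 L/s; C = (119000·0.8200 + 13300·234.0)/132300 = 24.26 µg/L.
Outfall 2: combined Q = 151000 L/s; C = (132300·24.26 + 18700·772.0)/151000 = 116.9 µg/L.
Outfall 3: combined Q = 158100 L/s; C = (151000·116.9 + 7100·880.0)/158100 = 151.1 µg/L.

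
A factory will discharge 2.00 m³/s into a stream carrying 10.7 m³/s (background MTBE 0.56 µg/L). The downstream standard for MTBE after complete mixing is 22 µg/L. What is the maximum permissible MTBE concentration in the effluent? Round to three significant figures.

137 µg/L

At the limit, (Qr·Cr + Qe·Cₑ)/(Qr + Qe) = 22:
Cₑ = (12.70·22 − 10.70·0.5600) / 2.000 = 136.7 µg/L.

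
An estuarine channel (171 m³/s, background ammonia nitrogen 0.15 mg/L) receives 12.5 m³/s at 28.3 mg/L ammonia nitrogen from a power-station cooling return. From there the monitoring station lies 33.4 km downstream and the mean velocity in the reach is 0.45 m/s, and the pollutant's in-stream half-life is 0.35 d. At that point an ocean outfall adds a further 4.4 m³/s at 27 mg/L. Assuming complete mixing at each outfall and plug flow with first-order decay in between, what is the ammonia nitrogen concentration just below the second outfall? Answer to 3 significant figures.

1.00 mg/L

Conservation of mass: C = (171.0·0.1500 + 12.50·28.30) / 183.5 = 379.4/183.5 = 2.068 mg/L; combined flow 183.5 m³/s.
Travel time t = 33.4·1000 / 0.45 = 74220 s = 20.62 h.
Half-life 0.35 d → k = ln 2 / 0.35 = 1.980 d⁻¹.
Applying C = C₀e^(−kt): 2.068 × 0.1824 = 0.3772 mg/L.
At the second outfall, C = (183.5·0.3772 + 4.400·27.00) / (183.5 + 4.400) = 1.001 mg/L.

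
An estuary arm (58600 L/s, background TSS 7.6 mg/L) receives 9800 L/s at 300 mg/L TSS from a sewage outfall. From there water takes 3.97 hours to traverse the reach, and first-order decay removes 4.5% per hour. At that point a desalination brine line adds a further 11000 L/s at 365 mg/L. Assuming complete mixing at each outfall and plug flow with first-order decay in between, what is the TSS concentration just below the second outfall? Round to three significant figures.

After mixing, C = (58600·7.600 + 9800·300.0) / 68400 = 3385000/68400 = 49.49 mg/L; combined flow 68400 L/s.
4.5%/h lost → k = −ln(1 − 0.045) = 0.04604 h⁻¹.
After decay, C = 49.49 × e^(−kt) = 49.49 × 0.8329 = 41.23 mg/L.
Second outfall: C = (68400·41.23 + 11000·365.0)/79400 = 86.08 mg/L.

86.1 mg/L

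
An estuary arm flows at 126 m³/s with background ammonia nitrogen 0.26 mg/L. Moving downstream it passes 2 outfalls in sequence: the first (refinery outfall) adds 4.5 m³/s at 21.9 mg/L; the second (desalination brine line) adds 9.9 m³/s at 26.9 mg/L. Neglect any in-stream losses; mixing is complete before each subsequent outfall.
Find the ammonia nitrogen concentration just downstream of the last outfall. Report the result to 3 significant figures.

Below outfall 1: Q → 130.5 m³/s, C = (126.0·0.2600 + 4.500·21.90)/130.5 = 1.006 mg/L.
Below outfall 2: Q → 140.4 m³/s, C = (130.5·1.006 + 9.900·26.90)/140.4 = 2.832 mg/L.

2.83 mg/L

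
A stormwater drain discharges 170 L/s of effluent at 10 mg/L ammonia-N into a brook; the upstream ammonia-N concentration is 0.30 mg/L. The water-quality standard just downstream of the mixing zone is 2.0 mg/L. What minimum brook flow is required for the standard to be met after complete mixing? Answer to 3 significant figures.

Set C_mix = 2.0: (Q·0.3000 + 170.0·10.00) / (Q + 170.0) = 2.0
→ Q = 170.0·(10.00 − 2.0)/(2.0 − 0.3000) = 800.0 L/s.

800 L/s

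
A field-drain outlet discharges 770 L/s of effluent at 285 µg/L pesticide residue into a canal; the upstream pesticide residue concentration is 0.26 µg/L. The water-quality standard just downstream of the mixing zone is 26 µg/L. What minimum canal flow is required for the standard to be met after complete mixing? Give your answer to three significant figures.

Set C_mix = 26: (Q·0.2600 + 770.0·285.0) / (Q + 770.0) = 26
→ Q = 770.0·(285.0 − 26)/(26 − 0.2600) = 7748 L/s.

7750 L/s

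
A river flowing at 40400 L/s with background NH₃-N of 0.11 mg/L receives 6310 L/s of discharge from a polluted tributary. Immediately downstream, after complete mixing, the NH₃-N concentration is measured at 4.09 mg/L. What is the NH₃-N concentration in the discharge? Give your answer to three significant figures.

29.6 mg/L

Mass balance: 40400·0.1100 + 6310·Cₑ = 46710·4.090
→ Cₑ = (46710·4.090 − 40400·0.1100) / 6310 = 29.57 mg/L.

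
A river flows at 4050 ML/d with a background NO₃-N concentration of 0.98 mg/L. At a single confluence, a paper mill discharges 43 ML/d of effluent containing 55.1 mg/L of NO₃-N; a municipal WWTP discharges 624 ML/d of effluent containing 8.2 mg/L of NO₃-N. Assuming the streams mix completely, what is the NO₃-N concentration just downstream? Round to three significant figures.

2.43 mg/L

Mass balance: C = (4050·0.9800 + 43.00·55.10 + 624.0·8.200) / 4717 = 11460/4717 = 2.428 mg/L.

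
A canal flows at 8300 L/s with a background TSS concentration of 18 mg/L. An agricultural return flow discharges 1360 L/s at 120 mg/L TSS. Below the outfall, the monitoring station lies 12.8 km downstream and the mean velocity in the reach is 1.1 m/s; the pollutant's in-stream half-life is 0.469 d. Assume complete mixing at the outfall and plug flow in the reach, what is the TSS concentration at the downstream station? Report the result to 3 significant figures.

Mass balance: C = (8300·18.00 + 1360·120.0) / 9660 = 312600/9660 = 32.36 mg/L.
Travel time t = 12.8·1000 / 1.1 = 11640 s = 3.232 h.
Half-life 0.469 d → k = ln 2 / 0.469 = 1.478 d⁻¹.
Applying C = C₀e^(−kt): 32.36 × 0.8195 = 26.52 mg/L.

26.5 mg/L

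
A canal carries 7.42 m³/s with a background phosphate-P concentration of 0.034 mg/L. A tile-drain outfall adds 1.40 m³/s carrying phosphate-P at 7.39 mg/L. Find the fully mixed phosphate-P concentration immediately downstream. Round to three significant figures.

Conservation of mass: C = (7.420·0.03400 + 1.400·7.390) / 8.820 = 10.60/8.820 = 1.202 mg/L.

1.20 mg/L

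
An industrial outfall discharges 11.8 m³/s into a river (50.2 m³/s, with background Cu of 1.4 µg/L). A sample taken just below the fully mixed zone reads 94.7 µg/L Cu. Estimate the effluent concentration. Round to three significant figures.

Mass balance: 50.20·1.400 + 11.80·Cₑ = 62.00·94.70
→ Cₑ = (62.00·94.70 − 50.20·1.400) / 11.80 = 491.6 µg/L.

492 µg/L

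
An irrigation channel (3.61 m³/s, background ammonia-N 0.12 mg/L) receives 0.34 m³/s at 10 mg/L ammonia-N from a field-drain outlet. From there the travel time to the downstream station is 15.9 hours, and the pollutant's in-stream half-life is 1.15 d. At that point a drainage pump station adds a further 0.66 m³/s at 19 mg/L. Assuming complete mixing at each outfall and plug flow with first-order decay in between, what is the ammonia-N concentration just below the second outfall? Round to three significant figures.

3.28 mg/L

Mass balance: C = (3.610·0.1200 + 0.3400·10.00) / 3.950 = 3.833/3.950 = 0.9704 mg/L; combined flow 3.950 m³/s.
Half-life 1.15 d → k = ln 2 / 1.15 = 0.6027 d⁻¹.
After decay, C = 0.9704 × e^(−kt) = 0.9704 × 0.6708 = 0.6509 mg/L.
Second outfall: C = (3.950·0.6509 + 0.6600·19.00)/4.610 = 3.278 mg/L.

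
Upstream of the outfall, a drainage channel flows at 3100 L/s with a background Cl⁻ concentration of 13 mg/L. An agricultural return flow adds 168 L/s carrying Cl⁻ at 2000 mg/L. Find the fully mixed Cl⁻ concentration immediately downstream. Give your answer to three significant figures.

Mixed concentration C = ΣQC/ΣQ = (3100·13.00 + 168.0·2000) / 3268 = 376300/3268 = 115.1 mg/L.

115 mg/L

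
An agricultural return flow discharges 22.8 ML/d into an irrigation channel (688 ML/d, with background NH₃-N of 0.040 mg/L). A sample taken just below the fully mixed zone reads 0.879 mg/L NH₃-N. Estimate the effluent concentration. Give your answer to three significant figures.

Mass balance: 688.0·0.04000 + 22.80·Cₑ = 710.8·0.8790
→ Cₑ = (710.8·0.8790 − 688.0·0.04000) / 22.80 = 26.20 mg/L.

26.2 mg/L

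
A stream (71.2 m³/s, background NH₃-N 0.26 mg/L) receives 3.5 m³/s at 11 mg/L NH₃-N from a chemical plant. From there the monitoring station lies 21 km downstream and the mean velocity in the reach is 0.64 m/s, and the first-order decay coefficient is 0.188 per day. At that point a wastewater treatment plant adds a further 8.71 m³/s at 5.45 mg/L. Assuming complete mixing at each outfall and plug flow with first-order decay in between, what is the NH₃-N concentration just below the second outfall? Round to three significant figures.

Conservation of mass: C = (71.20·0.2600 + 3.500·11.00) / 74.70 = 57.01/74.70 = 0.7632 mg/L; combined flow 74.70 m³/s.
Travel time t = 21·1000 / 0.64 = 32810 s = 9.115 h.
Decay over the reach: 0.7632·exp(−kt) = 0.7632·0.9311 = 0.7106 mg/L.
At the second outfall, C = (74.70·0.7106 + 8.710·5.450) / (74.70 + 8.710) = 1.206 mg/L.

1.21 mg/L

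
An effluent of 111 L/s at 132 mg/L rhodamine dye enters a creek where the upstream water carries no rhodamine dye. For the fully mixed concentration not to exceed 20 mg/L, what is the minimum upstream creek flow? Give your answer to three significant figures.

Set C_mix = 20: (Q·0 + 111.0·132.0) / (Q + 111.0) = 20
→ Q = 111.0·(132.0 − 20)/(20 − 0) = 621.6 L/s.

622 L/s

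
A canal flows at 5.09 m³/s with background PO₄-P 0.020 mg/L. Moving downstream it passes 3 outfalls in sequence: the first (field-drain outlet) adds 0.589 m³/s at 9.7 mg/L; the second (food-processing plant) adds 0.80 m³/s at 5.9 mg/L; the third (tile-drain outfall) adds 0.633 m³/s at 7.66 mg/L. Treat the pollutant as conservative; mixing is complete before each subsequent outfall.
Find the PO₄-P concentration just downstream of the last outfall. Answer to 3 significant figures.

2.16 mg/L

Below outfall 1: Q → 5.679 m³/s, C = (5.090·0.02000 + 0.5890·9.700)/5.679 = 1.024 mg/L.
Below outfall 2: Q → 6.479 m³/s, C = (5.679·1.024 + 0.8000·5.900)/6.479 = 1.626 mg/L.
Below outfall 3: Q → 7.112 m³/s, C = (6.479·1.626 + 0.6330·7.660)/7.112 = 2.163 mg/L.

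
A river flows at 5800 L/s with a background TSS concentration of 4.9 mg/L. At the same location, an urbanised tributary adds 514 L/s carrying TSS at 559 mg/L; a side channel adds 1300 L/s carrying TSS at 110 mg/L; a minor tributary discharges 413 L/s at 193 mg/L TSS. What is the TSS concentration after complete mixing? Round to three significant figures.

Mass balance: C = (5800·4.900 + 514.0·559.0 + 1300·110.0 + 413.0·193.0) / 8027 = 538500/8027 = 67.08 mg/L.

67.1 mg/L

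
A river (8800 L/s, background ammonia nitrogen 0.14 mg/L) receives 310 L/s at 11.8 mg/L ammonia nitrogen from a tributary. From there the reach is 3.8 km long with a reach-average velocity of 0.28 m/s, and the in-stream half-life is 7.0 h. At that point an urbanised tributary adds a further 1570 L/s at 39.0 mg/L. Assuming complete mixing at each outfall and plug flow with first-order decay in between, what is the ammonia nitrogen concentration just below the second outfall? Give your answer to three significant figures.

6.05 mg/L

Mass balance: C = (8800·0.1400 + 310.0·11.80) / 9110 = 4890/9110 = 0.5368 mg/L; combined flow 9110 L/s.
Travel time t = 3.8·1000 / 0.28 = 13570 s = 3.770 h.
Half-life 7.0 h → k = ln 2 / 7.0 = 0.09902 h⁻¹ = 2.377 d⁻¹.
First-order decay: C = 0.5368·exp(−k·t) = 0.5368·0.6885 = 0.3695 mg/L.
At the second outfall, C = (9110·0.3695 + 1570·39.00) / (9110 + 1570) = 6.048 mg/L.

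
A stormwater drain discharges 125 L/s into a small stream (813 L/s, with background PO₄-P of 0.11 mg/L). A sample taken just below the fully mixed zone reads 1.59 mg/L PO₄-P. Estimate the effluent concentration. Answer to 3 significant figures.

Mass balance: 813.0·0.1100 + 125.0·Cₑ = 938.0·1.590
→ Cₑ = (938.0·1.590 − 813.0·0.1100) / 125.0 = 11.22 mg/L.

11.2 mg/L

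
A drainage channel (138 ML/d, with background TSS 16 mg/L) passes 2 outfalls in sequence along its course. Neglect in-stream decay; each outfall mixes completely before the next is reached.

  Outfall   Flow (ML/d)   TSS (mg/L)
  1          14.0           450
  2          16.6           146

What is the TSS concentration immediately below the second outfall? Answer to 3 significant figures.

After outfall 1: Q = 138.0 + 14.00 = 152.0 ML/d; C = (138.0·16.00 + 14.00·450.0)/152.0 = 55.97 mg/L.
After outfall 2: Q = 152.0 + 16.60 = 168.6 ML/d; C = (152.0·55.97 + 16.60·146.0)/168.6 = 64.84 mg/L.

64.8 mg/L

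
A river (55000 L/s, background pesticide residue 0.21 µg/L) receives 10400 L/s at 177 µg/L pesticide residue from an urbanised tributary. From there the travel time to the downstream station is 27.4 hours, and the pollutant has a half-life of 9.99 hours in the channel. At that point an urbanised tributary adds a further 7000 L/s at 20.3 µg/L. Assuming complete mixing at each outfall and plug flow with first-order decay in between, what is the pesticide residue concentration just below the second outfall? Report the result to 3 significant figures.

Conservation of mass: C = (55000·0.2100 + 10400·177.0) / 65400 = 1852000/65400 = 28.32 µg/L; combined flow 65400 L/s.
Half-life 9.99 h → k = ln 2 / 9.99 = 0.06938 h⁻¹ = 1.665 d⁻¹.
After decay, C = 28.32 × e^(−kt) = 28.32 × 0.1494 = 4.232 µg/L.
Second outfall: C = (65400·4.232 + 7000·20.30)/72400 = 5.785 µg/L.

5.79 µg/L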